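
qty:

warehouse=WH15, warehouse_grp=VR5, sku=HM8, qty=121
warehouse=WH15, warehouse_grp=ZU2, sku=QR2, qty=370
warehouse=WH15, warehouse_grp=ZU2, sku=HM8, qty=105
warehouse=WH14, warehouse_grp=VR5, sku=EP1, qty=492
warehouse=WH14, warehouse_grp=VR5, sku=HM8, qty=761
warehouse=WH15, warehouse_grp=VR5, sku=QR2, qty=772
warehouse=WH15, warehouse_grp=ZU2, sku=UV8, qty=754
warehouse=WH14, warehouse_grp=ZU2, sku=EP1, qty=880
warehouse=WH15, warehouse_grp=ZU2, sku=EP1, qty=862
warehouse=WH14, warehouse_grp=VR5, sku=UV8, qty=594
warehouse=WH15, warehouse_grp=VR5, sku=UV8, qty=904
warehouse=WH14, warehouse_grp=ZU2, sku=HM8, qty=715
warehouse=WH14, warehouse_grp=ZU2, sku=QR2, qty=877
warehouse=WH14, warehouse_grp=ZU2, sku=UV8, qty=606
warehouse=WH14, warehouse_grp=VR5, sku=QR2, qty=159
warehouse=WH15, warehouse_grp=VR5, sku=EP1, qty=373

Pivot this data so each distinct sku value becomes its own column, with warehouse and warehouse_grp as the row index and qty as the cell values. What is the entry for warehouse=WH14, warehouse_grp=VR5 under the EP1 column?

Wide layout: rows indexed by warehouse and warehouse_grp, columns are the 4 distinct sku values (HM8, QR2, EP1, UV8).
Cell (warehouse=WH14, warehouse_grp=VR5, sku=EP1) draws from the long row where warehouse=WH14, warehouse_grp=VR5 and sku=EP1, which has qty=492.

492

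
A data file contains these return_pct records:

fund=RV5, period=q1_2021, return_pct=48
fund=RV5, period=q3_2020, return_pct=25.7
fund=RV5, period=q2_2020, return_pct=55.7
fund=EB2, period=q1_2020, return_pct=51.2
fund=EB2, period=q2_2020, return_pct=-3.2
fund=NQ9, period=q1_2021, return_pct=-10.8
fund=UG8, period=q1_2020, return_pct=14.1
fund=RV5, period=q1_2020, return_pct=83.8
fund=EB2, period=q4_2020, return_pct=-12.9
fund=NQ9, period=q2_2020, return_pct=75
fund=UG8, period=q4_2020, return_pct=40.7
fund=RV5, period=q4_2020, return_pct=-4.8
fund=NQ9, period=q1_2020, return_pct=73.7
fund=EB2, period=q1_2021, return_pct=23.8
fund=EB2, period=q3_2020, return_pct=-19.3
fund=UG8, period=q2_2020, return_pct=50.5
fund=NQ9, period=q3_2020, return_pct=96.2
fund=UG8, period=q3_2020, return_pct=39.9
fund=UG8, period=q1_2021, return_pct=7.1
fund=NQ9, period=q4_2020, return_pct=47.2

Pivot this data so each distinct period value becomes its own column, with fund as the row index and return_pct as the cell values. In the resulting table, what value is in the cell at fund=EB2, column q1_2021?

23.8

Wide layout: rows indexed by fund, columns are the 5 distinct period values (q1_2021, q3_2020, q2_2020, q1_2020, q4_2020).
Cell (fund=EB2, period=q1_2021) draws from the long row where fund=EB2 and period=q1_2021, which has return_pct=23.8.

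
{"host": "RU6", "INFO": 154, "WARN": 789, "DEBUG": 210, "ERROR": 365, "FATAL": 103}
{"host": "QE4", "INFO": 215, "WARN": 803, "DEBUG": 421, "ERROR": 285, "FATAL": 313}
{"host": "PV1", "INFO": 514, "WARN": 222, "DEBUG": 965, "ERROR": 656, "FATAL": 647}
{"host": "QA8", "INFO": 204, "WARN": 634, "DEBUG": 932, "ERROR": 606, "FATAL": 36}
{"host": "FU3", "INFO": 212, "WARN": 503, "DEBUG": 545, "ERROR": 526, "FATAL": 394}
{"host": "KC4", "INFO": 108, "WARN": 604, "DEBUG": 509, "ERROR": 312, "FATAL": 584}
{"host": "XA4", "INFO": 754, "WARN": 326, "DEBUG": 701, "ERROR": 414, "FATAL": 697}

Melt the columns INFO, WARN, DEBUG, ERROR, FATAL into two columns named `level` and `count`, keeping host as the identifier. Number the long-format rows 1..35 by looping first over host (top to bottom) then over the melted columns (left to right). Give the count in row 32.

326

35 rows total (7 × 5). Row 32: index ⌊(32-1)/5⌋ = 6 into host → XA4; (32-1) mod 5 = 1 into the melted columns → WARN.
So row 32 is (XA4, WARN, 326); count = 326.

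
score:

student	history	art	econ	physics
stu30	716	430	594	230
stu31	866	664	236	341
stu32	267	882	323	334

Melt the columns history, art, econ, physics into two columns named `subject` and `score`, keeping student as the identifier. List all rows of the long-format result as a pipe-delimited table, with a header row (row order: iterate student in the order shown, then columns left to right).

Each (student, column) pair becomes one row: 3 × 4 = 12 rows.
For example, (stu30, history) → score=716.

| student | subject | score |
| stu30 | history | 716 |
| stu30 | art | 430 |
| stu30 | econ | 594 |
| stu30 | physics | 230 |
| stu31 | history | 866 |
| stu31 | art | 664 |
| stu31 | econ | 236 |
| stu31 | physics | 341 |
| stu32 | history | 267 |
| stu32 | art | 882 |
| stu32 | econ | 323 |
| stu32 | physics | 334 |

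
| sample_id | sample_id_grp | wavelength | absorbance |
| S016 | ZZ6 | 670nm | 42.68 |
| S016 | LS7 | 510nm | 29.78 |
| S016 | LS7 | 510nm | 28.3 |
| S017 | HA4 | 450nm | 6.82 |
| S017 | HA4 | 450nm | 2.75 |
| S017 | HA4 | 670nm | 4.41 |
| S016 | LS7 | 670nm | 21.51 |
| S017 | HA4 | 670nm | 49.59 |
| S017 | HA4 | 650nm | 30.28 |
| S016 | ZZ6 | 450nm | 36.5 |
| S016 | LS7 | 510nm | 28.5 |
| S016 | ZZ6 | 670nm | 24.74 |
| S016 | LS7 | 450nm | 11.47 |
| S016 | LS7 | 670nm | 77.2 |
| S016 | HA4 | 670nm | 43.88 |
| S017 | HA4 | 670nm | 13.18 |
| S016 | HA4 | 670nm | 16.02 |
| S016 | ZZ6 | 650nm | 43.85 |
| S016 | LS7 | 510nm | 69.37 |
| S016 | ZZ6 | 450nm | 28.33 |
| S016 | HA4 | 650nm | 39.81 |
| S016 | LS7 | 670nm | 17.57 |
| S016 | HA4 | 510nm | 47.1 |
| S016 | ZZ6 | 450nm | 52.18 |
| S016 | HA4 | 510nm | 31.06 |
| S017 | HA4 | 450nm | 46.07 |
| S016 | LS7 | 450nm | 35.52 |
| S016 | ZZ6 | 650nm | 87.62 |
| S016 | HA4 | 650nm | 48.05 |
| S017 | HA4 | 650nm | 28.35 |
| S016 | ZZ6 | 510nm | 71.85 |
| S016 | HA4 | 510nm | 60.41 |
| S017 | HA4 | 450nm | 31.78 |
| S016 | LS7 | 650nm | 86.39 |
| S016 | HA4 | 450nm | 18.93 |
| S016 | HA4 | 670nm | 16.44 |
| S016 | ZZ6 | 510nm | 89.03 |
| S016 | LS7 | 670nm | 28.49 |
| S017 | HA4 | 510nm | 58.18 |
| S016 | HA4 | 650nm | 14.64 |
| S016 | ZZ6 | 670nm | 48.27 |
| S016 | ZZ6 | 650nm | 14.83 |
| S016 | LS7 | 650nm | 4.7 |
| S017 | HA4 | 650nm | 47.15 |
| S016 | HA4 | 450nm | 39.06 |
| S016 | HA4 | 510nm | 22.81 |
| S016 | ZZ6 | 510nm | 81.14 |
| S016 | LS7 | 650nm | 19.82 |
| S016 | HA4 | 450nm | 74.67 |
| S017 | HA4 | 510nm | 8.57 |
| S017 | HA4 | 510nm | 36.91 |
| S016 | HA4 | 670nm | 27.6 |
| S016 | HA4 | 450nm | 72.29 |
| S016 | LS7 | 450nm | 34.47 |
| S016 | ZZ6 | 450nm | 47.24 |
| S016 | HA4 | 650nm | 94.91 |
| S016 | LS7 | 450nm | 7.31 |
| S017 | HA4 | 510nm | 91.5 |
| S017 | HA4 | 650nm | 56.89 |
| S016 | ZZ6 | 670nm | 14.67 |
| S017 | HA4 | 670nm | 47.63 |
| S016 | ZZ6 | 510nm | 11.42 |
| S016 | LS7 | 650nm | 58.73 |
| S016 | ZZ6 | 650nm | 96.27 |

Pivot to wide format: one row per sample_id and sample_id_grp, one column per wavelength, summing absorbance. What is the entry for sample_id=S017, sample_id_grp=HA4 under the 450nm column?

87.42

Rows with sample_id=S017, sample_id_grp=HA4 and wavelength=450nm: absorbance values are 6.82, 2.75, 46.07, 31.78.
6.82 + 2.75 + 46.07 + 31.78 = 87.42.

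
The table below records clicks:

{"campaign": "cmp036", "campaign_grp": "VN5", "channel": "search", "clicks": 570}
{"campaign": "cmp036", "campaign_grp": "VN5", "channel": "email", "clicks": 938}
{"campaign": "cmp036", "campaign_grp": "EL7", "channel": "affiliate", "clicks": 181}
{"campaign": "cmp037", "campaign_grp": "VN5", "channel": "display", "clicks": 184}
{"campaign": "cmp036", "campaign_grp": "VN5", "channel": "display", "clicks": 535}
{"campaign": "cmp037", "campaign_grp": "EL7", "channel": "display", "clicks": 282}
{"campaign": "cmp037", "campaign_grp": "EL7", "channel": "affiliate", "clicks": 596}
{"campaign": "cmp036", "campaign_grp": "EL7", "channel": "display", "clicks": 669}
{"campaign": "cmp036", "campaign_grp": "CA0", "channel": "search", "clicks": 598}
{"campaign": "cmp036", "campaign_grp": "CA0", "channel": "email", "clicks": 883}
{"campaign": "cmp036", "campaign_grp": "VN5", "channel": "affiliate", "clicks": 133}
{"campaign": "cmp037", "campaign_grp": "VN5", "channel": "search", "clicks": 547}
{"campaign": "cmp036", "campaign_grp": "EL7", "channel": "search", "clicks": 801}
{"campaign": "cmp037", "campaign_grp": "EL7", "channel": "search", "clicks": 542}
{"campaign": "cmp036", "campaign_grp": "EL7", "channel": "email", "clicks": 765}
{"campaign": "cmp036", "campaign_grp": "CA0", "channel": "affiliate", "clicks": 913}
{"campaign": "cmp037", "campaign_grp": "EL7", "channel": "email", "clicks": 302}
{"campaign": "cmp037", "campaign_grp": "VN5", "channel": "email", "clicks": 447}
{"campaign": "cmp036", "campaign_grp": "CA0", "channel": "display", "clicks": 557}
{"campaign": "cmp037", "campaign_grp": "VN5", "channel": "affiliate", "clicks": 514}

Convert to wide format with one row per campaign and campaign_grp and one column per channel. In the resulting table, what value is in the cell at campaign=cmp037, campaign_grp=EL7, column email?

Wide layout: rows indexed by campaign and campaign_grp, columns are the 4 distinct channel values (search, email, affiliate, display).
Cell (campaign=cmp037, campaign_grp=EL7, channel=email) draws from the long row where campaign=cmp037, campaign_grp=EL7 and channel=email, which has clicks=302.

302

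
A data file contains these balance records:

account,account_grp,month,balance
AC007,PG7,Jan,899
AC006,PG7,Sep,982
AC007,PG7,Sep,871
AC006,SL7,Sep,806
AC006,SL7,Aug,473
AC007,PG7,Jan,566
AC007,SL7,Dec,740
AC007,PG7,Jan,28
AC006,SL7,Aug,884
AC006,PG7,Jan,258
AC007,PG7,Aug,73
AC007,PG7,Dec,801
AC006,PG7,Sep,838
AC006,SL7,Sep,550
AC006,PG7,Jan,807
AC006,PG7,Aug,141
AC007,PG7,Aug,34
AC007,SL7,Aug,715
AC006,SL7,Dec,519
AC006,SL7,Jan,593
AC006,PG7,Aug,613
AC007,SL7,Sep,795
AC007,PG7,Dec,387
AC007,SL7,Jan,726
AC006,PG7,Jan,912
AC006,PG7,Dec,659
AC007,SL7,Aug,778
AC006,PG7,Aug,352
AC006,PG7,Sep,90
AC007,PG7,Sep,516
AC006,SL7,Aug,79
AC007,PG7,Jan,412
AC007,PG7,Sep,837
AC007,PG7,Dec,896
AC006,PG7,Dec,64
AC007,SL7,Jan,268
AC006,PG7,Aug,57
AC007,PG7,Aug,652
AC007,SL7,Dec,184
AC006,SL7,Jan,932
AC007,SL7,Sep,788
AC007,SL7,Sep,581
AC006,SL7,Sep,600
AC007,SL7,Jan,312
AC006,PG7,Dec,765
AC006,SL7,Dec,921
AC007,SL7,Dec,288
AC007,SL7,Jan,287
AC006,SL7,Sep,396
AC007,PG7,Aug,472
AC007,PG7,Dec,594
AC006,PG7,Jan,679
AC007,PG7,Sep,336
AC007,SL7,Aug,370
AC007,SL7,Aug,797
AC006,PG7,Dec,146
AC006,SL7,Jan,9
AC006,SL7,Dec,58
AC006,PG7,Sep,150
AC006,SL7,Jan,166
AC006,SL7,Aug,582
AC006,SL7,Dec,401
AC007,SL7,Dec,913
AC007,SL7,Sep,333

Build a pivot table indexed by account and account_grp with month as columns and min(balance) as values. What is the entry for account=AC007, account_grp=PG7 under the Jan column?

Rows with account=AC007, account_grp=PG7 and month=Jan: balance values are 899, 566, 28, 412.
min(899, 566, 28, 412) = 28.

28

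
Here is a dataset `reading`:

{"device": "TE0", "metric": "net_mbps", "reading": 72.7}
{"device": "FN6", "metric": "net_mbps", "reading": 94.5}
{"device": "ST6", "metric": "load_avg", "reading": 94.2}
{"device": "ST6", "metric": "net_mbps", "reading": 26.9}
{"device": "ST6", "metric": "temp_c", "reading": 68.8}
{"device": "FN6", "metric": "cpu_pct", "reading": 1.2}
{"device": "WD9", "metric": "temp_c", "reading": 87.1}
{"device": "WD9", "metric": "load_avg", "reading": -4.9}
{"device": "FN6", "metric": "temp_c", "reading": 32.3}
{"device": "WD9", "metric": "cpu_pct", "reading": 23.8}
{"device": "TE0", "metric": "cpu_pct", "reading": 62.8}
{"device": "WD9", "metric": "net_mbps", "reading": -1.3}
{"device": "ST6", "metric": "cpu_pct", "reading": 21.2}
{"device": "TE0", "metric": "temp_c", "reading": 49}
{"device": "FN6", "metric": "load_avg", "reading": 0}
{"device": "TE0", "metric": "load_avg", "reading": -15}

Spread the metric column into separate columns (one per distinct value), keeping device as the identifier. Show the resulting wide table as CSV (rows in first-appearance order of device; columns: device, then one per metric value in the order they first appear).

Columns: device plus the 4 distinct metric values (net_mbps, load_avg, temp_c, cpu_pct).
For example, row TE0 column net_mbps takes reading=72.7 from the long row (TE0, net_mbps).

device,net_mbps,load_avg,temp_c,cpu_pct
TE0,72.7,-15,49,62.8
FN6,94.5,0,32.3,1.2
ST6,26.9,94.2,68.8,21.2
WD9,-1.3,-4.9,87.1,23.8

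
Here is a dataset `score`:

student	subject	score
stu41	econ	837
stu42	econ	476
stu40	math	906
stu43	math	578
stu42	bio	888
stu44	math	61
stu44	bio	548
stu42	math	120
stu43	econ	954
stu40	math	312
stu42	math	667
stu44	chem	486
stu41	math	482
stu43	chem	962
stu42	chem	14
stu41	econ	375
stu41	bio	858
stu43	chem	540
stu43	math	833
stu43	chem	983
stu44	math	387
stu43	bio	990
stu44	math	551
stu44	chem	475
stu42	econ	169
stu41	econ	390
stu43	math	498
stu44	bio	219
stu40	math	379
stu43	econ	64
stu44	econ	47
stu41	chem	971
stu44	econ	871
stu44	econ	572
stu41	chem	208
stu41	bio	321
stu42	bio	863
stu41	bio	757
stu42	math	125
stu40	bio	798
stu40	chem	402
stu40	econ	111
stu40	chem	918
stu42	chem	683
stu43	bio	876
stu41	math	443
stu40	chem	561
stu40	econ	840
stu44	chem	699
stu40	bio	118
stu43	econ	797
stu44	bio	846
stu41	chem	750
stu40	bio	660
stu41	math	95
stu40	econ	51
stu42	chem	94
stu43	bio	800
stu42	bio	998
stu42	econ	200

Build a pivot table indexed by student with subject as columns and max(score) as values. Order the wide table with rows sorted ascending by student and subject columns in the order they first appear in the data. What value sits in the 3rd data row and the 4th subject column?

With rows sorted ascending by student, row 3 is student=stu42. subject columns in first-appearance order: econ, math, bio, chem; column 4 is chem.
Long rows with student=stu42, subject=chem: max(14, 683, 94) = 683.

683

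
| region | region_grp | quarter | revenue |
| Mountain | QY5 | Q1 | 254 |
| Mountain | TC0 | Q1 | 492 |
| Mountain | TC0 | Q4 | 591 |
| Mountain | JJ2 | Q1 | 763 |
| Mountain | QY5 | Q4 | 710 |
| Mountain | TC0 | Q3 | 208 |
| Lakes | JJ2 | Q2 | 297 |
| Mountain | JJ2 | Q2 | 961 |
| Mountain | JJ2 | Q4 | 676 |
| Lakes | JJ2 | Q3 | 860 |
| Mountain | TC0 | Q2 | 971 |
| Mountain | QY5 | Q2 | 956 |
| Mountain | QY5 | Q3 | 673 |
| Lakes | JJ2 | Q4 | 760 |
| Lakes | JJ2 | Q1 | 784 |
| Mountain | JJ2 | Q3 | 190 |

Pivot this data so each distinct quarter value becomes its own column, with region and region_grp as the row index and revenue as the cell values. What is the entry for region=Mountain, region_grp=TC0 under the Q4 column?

Wide layout: rows indexed by region and region_grp, columns are the 4 distinct quarter values (Q1, Q4, Q3, Q2).
Cell (region=Mountain, region_grp=TC0, quarter=Q4) draws from the long row where region=Mountain, region_grp=TC0 and quarter=Q4, which has revenue=591.

591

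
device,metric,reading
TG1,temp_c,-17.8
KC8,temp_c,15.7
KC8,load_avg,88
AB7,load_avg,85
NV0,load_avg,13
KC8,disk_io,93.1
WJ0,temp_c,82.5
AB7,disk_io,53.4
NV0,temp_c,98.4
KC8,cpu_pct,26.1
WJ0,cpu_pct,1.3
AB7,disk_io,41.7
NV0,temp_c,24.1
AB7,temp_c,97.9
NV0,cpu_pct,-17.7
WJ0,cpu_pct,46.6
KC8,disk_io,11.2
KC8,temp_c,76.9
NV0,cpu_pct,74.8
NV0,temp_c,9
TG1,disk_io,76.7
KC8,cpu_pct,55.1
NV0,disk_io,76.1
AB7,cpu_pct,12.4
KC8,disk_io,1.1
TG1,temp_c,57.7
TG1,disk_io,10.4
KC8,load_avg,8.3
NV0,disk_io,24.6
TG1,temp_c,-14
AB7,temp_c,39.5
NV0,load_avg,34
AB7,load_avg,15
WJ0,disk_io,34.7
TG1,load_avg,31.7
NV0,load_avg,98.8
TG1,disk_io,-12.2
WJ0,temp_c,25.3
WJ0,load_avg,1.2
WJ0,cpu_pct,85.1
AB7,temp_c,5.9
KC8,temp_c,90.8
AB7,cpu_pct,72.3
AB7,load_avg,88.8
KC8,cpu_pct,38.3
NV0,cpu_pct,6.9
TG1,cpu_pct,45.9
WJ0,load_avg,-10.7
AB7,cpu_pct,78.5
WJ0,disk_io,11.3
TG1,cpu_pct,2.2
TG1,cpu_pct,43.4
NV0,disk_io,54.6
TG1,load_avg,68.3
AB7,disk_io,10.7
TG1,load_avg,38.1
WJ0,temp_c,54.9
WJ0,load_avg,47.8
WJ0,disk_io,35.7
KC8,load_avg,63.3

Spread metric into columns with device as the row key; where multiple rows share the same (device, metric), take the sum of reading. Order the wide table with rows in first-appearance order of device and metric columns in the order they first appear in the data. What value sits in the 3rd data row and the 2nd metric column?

With rows in first-appearance order of device, row 3 is device=AB7. metric columns in first-appearance order: temp_c, load_avg, disk_io, cpu_pct; column 2 is load_avg.
Long rows with device=AB7, metric=load_avg: 85 + 15 + 88.8 = 188.8.

188.8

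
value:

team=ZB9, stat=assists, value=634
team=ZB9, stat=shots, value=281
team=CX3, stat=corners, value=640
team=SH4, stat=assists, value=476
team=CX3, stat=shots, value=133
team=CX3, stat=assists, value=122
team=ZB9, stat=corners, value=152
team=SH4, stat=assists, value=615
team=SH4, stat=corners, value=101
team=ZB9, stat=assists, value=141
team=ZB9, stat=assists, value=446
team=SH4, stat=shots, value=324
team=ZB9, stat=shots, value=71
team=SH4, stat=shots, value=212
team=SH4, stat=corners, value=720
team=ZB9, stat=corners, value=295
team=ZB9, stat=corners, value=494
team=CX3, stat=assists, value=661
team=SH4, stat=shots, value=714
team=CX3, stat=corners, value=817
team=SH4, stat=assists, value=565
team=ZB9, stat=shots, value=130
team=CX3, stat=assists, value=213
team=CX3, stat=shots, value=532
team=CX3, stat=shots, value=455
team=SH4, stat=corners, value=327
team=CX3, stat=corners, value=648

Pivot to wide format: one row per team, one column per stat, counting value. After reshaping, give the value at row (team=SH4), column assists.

Rows with team=SH4 and stat=assists: value values are 476, 615, 565.
3 rows match — count = 3.

3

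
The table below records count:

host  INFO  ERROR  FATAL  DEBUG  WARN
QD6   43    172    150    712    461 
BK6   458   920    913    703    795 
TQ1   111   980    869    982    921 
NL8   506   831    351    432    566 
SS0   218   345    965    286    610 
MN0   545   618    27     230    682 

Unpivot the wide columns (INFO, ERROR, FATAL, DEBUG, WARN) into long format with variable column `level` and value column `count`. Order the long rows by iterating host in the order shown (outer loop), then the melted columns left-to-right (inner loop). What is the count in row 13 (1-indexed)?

869

30 rows total (6 × 5). Row 13: index ⌊(13-1)/5⌋ = 2 into host → TQ1; (13-1) mod 5 = 2 into the melted columns → FATAL.
So row 13 is (TQ1, FATAL, 869); count = 869.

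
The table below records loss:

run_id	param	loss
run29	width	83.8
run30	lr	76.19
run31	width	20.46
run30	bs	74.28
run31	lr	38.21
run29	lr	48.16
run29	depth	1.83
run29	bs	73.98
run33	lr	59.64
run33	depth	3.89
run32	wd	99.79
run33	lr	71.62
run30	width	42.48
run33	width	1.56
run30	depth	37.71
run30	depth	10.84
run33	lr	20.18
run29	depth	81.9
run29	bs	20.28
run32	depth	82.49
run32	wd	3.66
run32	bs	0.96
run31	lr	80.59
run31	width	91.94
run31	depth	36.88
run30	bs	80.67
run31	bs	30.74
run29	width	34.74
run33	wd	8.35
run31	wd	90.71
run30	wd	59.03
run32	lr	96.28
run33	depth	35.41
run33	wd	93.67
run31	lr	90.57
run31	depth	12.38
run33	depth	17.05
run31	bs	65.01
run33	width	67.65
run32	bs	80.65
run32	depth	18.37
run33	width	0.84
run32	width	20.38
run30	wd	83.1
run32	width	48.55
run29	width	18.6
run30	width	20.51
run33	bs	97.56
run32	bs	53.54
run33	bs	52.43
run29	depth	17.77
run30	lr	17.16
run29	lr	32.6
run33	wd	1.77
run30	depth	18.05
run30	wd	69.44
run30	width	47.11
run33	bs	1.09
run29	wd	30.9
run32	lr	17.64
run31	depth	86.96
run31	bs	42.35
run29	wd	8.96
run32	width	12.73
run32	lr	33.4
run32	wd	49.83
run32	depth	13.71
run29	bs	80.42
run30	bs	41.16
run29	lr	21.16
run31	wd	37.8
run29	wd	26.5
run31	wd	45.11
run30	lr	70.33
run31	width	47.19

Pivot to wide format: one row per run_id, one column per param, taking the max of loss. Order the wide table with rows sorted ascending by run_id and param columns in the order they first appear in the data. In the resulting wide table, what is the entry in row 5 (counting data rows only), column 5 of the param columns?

With rows sorted ascending by run_id, row 5 is run_id=run33. param columns in first-appearance order: width, lr, bs, depth, wd; column 5 is wd.
Long rows with run_id=run33, param=wd: max(8.35, 93.67, 1.77) = 93.67.

93.67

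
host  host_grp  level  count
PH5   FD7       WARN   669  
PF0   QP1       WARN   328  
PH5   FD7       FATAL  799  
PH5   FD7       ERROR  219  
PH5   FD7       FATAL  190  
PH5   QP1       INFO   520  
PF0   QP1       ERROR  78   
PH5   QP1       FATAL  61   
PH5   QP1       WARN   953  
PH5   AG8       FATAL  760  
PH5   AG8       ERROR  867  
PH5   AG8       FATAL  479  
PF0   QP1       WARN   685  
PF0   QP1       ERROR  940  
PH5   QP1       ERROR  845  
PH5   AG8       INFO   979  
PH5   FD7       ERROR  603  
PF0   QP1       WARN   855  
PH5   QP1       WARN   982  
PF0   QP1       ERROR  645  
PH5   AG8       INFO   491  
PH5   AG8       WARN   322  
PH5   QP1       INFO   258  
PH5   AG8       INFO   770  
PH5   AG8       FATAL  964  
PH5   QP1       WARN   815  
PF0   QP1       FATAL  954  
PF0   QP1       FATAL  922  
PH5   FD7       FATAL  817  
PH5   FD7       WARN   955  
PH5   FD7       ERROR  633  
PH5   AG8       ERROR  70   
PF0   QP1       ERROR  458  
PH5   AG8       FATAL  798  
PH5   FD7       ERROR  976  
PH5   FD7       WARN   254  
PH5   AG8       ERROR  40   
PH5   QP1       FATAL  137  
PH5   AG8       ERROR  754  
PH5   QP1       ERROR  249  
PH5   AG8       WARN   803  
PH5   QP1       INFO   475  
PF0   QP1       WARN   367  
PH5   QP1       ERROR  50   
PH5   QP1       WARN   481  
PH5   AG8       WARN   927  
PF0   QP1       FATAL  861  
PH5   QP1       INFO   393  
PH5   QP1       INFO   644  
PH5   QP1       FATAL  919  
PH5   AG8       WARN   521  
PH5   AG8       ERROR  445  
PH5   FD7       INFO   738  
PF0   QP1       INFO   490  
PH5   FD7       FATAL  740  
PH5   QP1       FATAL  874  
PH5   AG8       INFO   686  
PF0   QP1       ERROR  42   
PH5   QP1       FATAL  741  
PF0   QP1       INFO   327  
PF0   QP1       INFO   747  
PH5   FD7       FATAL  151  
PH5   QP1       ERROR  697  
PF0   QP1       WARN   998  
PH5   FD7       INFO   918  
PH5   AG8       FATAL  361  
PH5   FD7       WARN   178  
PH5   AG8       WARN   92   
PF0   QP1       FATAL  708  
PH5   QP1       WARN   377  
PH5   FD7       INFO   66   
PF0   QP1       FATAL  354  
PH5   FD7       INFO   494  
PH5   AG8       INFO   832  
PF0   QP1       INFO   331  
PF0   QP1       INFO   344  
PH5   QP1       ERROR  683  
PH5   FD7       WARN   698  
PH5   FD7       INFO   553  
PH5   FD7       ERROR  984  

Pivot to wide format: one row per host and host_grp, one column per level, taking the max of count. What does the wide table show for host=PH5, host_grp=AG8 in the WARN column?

Rows with host=PH5, host_grp=AG8 and level=WARN: count values are 322, 803, 927, 521, 92.
max(322, 803, 927, 521, 92) = 927.

927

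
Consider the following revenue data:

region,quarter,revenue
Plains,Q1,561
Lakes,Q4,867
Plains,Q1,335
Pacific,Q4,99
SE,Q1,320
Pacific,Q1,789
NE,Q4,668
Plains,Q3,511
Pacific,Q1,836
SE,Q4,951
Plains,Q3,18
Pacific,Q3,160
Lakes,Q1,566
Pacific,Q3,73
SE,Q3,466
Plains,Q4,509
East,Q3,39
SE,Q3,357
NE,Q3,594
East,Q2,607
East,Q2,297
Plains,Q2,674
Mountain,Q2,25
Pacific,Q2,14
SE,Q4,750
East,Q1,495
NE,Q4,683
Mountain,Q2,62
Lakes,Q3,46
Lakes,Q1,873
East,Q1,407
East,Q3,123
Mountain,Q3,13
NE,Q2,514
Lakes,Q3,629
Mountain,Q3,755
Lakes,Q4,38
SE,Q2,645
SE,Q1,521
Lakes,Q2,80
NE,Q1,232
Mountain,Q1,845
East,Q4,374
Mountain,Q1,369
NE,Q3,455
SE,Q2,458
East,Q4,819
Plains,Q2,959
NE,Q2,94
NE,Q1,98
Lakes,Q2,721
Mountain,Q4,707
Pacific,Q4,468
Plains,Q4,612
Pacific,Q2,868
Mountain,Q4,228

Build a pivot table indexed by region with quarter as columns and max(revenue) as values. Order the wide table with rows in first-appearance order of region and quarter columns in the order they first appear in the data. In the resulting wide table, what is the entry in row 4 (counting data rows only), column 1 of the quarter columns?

With rows in first-appearance order of region, row 4 is region=SE. quarter columns in first-appearance order: Q1, Q4, Q3, Q2; column 1 is Q1.
Long rows with region=SE, quarter=Q1: max(320, 521) = 521.

521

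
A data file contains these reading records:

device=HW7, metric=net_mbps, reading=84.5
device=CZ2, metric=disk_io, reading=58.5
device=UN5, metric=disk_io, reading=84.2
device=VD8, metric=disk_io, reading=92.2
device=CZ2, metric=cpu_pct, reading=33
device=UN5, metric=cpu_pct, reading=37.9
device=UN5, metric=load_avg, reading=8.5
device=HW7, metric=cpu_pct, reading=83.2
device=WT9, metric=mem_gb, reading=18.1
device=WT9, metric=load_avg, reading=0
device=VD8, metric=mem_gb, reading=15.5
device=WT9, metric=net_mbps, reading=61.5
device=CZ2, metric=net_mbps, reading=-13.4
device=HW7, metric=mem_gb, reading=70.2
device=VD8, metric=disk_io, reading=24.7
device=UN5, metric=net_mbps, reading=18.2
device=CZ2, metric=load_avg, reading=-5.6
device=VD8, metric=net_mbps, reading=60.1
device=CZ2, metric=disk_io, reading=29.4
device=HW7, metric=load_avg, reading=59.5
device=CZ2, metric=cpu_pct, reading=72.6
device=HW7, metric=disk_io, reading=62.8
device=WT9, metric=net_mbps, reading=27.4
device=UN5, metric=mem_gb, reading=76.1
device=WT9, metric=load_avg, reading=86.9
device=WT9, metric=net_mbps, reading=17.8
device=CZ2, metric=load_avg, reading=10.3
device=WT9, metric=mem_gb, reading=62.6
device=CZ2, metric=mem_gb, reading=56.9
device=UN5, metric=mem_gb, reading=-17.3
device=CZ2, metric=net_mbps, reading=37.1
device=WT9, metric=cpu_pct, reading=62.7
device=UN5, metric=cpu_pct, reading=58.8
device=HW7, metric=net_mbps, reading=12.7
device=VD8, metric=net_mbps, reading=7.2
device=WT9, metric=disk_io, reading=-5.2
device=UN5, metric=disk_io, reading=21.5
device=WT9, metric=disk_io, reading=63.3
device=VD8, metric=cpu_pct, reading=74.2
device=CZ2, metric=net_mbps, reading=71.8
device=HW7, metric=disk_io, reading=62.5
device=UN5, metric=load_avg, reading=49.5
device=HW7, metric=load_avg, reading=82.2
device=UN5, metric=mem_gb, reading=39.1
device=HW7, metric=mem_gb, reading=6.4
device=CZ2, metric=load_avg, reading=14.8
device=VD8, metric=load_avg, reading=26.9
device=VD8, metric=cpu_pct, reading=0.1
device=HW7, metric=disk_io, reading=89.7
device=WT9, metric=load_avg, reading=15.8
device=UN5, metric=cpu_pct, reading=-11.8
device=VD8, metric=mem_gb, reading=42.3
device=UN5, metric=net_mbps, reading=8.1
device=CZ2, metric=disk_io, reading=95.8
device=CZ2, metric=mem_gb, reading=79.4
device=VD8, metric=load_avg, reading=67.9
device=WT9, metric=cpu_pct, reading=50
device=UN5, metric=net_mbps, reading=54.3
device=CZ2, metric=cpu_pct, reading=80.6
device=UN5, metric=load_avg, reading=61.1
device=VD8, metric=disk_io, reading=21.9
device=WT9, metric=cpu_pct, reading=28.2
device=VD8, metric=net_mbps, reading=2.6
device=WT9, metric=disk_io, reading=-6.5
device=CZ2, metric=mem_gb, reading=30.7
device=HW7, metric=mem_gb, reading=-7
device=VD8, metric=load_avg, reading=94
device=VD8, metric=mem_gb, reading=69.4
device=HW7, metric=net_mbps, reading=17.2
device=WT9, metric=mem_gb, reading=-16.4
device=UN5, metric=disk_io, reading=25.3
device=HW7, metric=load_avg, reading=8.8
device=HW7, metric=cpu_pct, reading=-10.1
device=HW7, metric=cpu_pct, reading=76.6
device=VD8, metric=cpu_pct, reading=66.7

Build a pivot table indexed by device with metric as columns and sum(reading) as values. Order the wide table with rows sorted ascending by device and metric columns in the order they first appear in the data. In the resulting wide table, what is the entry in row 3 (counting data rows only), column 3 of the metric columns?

84.9

With rows sorted ascending by device, row 3 is device=UN5. metric columns in first-appearance order: net_mbps, disk_io, cpu_pct, load_avg, mem_gb; column 3 is cpu_pct.
Long rows with device=UN5, metric=cpu_pct: 37.9 + 58.8 + -11.8 = 84.9.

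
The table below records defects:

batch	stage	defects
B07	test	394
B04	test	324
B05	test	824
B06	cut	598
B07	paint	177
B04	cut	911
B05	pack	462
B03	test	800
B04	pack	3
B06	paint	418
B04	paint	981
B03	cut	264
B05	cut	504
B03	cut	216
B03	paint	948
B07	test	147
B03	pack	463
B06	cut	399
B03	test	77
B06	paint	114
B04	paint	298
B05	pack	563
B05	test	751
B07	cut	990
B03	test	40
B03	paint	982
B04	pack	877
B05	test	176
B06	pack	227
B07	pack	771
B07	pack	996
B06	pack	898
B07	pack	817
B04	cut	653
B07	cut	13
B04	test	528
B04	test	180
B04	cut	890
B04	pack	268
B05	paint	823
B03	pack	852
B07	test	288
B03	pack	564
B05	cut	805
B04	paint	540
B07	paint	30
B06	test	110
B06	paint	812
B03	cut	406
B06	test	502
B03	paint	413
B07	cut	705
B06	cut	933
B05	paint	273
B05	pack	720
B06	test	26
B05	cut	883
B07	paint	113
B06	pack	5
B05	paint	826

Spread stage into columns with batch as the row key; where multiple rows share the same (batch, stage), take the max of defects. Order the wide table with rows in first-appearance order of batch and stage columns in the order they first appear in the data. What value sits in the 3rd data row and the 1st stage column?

824

With rows in first-appearance order of batch, row 3 is batch=B05. stage columns in first-appearance order: test, cut, paint, pack; column 1 is test.
Long rows with batch=B05, stage=test: max(824, 751, 176) = 824.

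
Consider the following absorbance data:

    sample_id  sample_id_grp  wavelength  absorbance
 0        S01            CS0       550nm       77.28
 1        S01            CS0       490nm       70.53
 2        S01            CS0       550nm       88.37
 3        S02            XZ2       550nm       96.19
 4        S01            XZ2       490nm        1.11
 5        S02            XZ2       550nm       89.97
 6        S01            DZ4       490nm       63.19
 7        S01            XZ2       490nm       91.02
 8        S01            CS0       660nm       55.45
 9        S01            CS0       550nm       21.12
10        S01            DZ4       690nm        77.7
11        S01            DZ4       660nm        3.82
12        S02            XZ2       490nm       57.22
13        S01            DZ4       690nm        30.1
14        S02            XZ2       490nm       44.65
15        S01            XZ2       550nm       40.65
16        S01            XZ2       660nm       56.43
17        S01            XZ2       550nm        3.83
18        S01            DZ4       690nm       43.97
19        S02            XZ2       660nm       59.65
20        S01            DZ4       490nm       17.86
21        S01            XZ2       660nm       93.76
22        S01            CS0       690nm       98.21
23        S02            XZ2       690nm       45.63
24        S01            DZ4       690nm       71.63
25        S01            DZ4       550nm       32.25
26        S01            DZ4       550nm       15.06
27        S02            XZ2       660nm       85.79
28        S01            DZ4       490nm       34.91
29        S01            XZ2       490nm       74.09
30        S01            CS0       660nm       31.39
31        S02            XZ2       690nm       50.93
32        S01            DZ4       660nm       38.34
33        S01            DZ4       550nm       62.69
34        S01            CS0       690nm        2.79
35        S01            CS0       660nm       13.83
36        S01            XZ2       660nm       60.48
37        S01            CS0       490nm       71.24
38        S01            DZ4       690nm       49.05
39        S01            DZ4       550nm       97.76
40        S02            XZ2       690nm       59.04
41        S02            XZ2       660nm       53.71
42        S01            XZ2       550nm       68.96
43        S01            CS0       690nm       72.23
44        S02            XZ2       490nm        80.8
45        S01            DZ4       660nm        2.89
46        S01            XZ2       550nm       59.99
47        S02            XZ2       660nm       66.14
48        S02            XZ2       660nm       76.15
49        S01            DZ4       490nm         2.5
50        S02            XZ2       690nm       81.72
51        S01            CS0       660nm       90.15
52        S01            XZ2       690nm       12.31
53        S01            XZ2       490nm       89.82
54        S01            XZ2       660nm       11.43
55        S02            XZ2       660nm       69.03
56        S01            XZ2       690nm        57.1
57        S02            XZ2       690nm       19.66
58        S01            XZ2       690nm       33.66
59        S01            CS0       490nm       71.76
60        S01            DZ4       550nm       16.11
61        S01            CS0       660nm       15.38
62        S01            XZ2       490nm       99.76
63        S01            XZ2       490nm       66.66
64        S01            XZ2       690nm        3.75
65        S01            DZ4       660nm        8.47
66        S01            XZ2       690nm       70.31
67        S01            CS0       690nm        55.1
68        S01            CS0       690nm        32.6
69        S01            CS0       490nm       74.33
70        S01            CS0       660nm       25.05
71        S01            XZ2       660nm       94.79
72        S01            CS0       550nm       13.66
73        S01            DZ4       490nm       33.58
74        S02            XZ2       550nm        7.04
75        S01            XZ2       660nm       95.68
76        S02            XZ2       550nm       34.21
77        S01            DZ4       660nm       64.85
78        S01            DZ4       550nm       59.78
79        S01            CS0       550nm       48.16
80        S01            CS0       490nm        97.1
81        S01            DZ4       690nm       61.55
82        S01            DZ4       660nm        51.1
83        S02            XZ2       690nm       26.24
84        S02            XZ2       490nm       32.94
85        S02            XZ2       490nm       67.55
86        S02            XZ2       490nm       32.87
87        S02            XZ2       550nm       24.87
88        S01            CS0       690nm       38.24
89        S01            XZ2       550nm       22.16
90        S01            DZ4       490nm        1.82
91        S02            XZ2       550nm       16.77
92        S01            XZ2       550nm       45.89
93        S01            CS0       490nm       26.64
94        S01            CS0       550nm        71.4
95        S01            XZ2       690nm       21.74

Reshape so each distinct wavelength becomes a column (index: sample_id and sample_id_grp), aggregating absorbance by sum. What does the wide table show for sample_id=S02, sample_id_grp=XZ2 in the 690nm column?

Rows with sample_id=S02, sample_id_grp=XZ2 and wavelength=690nm: absorbance values are 45.63, 50.93, 59.04, 81.72, 19.66, 26.24.
45.63 + 50.93 + 59.04 + 81.72 + 19.66 + 26.24 = 283.22.

283.22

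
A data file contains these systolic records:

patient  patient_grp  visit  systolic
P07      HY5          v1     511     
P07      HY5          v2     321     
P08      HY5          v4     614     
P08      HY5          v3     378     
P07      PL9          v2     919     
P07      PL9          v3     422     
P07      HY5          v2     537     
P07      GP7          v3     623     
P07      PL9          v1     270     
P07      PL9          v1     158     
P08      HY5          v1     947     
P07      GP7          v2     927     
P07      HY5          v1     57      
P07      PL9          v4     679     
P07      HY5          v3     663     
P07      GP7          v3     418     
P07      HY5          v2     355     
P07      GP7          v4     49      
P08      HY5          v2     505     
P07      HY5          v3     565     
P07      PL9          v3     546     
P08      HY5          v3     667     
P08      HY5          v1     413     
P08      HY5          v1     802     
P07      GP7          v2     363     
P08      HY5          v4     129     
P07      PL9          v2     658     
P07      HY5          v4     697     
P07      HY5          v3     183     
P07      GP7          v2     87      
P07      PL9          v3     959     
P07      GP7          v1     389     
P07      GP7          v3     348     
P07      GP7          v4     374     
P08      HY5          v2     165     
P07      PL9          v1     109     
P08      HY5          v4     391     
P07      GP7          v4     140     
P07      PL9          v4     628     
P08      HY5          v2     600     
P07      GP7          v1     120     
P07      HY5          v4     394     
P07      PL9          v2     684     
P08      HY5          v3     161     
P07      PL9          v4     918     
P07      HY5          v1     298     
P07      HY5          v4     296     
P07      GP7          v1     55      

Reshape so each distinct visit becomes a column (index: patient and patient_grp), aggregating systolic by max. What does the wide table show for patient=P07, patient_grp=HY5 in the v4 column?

697

Rows with patient=P07, patient_grp=HY5 and visit=v4: systolic values are 697, 394, 296.
max(697, 394, 296) = 697.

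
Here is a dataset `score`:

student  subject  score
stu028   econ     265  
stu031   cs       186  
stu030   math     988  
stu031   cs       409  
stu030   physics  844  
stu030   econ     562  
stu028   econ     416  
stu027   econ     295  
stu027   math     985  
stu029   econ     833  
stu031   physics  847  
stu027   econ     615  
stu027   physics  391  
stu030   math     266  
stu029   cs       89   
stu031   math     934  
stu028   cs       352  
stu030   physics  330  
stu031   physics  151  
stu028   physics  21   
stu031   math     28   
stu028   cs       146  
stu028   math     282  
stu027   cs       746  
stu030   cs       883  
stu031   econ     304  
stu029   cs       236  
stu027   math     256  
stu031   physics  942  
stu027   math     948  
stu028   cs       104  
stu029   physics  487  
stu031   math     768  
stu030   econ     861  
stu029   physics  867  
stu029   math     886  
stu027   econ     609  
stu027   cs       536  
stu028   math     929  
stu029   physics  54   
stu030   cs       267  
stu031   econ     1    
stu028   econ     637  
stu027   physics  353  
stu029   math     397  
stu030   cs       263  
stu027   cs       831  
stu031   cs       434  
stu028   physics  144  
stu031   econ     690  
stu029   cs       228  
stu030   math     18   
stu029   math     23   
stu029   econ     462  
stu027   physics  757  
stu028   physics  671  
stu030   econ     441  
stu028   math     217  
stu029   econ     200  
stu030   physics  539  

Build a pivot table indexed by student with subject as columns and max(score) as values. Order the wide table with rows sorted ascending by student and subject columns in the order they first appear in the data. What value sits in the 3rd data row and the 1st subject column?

833

With rows sorted ascending by student, row 3 is student=stu029. subject columns in first-appearance order: econ, cs, math, physics; column 1 is econ.
Long rows with student=stu029, subject=econ: max(833, 462, 200) = 833.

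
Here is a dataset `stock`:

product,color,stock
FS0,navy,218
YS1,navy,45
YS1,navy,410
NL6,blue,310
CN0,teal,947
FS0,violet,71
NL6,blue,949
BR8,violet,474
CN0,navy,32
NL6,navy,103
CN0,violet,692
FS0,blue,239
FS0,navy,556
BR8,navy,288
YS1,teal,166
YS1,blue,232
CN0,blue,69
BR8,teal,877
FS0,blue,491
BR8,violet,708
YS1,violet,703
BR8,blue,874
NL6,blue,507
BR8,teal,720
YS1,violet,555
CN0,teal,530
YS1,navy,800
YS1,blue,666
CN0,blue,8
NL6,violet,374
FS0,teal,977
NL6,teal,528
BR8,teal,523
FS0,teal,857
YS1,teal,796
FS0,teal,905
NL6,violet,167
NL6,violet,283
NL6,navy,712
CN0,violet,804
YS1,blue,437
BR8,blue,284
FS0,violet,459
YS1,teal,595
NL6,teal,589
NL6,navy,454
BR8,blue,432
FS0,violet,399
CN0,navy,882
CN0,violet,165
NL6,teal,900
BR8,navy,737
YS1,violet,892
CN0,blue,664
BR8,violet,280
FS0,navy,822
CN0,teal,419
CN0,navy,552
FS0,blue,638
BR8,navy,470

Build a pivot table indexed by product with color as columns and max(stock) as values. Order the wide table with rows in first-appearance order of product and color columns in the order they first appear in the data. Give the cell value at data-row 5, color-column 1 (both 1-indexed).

With rows in first-appearance order of product, row 5 is product=BR8. color columns in first-appearance order: navy, blue, teal, violet; column 1 is navy.
Long rows with product=BR8, color=navy: max(288, 737, 470) = 737.

737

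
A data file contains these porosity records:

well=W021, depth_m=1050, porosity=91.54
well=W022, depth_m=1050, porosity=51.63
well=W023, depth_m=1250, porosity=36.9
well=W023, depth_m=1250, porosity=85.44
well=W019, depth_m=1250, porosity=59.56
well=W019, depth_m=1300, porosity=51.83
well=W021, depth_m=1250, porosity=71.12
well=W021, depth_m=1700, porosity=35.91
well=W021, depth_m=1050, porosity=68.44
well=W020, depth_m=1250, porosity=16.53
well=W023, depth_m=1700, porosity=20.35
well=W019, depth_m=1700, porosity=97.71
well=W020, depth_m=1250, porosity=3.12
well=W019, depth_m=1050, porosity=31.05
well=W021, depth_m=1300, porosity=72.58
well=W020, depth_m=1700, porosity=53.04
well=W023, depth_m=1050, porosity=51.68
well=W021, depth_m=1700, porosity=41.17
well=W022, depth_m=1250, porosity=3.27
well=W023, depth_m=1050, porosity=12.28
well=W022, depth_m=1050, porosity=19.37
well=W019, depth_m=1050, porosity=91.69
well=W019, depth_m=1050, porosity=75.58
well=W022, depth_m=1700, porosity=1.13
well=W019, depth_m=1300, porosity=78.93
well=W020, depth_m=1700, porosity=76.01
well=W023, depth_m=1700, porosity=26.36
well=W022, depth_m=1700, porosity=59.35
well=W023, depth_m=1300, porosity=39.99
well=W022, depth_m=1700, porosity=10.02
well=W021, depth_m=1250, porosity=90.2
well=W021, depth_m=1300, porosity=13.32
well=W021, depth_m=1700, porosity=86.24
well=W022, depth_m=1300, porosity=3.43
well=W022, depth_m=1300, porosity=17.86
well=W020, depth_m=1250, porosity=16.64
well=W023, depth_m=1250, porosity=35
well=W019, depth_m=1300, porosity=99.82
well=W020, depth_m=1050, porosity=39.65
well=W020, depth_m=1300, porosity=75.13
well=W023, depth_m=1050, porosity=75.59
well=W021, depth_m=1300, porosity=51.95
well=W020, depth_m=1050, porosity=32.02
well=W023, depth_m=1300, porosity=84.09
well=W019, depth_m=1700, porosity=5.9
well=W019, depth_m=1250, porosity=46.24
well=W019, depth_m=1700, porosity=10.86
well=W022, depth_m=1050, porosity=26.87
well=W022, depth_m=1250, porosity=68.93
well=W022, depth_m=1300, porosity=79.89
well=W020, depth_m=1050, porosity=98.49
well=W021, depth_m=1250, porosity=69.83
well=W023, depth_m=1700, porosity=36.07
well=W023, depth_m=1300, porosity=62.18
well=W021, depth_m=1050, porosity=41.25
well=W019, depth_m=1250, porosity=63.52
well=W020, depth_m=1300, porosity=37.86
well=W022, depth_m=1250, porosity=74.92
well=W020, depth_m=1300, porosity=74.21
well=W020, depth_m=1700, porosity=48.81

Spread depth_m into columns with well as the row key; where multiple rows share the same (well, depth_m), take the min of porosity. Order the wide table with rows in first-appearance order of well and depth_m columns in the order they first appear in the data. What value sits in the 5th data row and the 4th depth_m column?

With rows in first-appearance order of well, row 5 is well=W020. depth_m columns in first-appearance order: 1050, 1250, 1300, 1700; column 4 is 1700.
Long rows with well=W020, depth_m=1700: min(53.04, 76.01, 48.81) = 48.81.

48.81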